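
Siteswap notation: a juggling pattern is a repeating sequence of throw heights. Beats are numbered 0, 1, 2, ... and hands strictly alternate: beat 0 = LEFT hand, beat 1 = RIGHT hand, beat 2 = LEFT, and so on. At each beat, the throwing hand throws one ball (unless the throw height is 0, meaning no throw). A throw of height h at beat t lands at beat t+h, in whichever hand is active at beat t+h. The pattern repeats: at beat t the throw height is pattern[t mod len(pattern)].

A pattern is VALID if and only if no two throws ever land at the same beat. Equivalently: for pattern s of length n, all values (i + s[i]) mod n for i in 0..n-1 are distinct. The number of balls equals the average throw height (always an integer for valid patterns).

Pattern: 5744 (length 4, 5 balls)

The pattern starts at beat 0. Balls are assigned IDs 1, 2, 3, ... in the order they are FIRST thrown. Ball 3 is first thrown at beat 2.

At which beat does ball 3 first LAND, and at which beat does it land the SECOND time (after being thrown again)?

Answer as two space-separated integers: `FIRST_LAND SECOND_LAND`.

Answer: 6 10

Derivation:
Beat 0 (L): throw ball1 h=5 -> lands@5:R; in-air after throw: [b1@5:R]
Beat 1 (R): throw ball2 h=7 -> lands@8:L; in-air after throw: [b1@5:R b2@8:L]
Beat 2 (L): throw ball3 h=4 -> lands@6:L; in-air after throw: [b1@5:R b3@6:L b2@8:L]
Beat 3 (R): throw ball4 h=4 -> lands@7:R; in-air after throw: [b1@5:R b3@6:L b4@7:R b2@8:L]
Beat 4 (L): throw ball5 h=5 -> lands@9:R; in-air after throw: [b1@5:R b3@6:L b4@7:R b2@8:L b5@9:R]
Beat 5 (R): throw ball1 h=7 -> lands@12:L; in-air after throw: [b3@6:L b4@7:R b2@8:L b5@9:R b1@12:L]
Beat 6 (L): throw ball3 h=4 -> lands@10:L; in-air after throw: [b4@7:R b2@8:L b5@9:R b3@10:L b1@12:L]
Beat 7 (R): throw ball4 h=4 -> lands@11:R; in-air after throw: [b2@8:L b5@9:R b3@10:L b4@11:R b1@12:L]
Beat 8 (L): throw ball2 h=5 -> lands@13:R; in-air after throw: [b5@9:R b3@10:L b4@11:R b1@12:L b2@13:R]
Beat 9 (R): throw ball5 h=7 -> lands@16:L; in-air after throw: [b3@10:L b4@11:R b1@12:L b2@13:R b5@16:L]
Beat 10 (L): throw ball3 h=4 -> lands@14:L; in-air after throw: [b4@11:R b1@12:L b2@13:R b3@14:L b5@16:L]
Ball 3: thrown@2 h=4 -> first land @6; rethrown@6 h=4 -> second land @10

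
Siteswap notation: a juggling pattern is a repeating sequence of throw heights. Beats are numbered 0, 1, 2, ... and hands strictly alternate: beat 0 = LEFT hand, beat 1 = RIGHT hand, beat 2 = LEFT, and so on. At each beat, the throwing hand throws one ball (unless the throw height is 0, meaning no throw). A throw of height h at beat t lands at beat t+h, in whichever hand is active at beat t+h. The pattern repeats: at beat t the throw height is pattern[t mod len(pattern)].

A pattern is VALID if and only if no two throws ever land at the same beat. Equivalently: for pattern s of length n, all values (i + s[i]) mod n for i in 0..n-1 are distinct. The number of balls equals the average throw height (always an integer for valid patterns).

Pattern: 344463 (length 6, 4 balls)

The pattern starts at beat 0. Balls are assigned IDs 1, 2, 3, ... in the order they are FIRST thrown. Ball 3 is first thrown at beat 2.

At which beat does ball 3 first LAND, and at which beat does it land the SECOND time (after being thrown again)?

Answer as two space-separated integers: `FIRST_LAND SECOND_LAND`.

Answer: 6 9

Derivation:
Beat 0 (L): throw ball1 h=3 -> lands@3:R; in-air after throw: [b1@3:R]
Beat 1 (R): throw ball2 h=4 -> lands@5:R; in-air after throw: [b1@3:R b2@5:R]
Beat 2 (L): throw ball3 h=4 -> lands@6:L; in-air after throw: [b1@3:R b2@5:R b3@6:L]
Beat 3 (R): throw ball1 h=4 -> lands@7:R; in-air after throw: [b2@5:R b3@6:L b1@7:R]
Beat 4 (L): throw ball4 h=6 -> lands@10:L; in-air after throw: [b2@5:R b3@6:L b1@7:R b4@10:L]
Beat 5 (R): throw ball2 h=3 -> lands@8:L; in-air after throw: [b3@6:L b1@7:R b2@8:L b4@10:L]
Beat 6 (L): throw ball3 h=3 -> lands@9:R; in-air after throw: [b1@7:R b2@8:L b3@9:R b4@10:L]
Beat 7 (R): throw ball1 h=4 -> lands@11:R; in-air after throw: [b2@8:L b3@9:R b4@10:L b1@11:R]
Beat 8 (L): throw ball2 h=4 -> lands@12:L; in-air after throw: [b3@9:R b4@10:L b1@11:R b2@12:L]
Beat 9 (R): throw ball3 h=4 -> lands@13:R; in-air after throw: [b4@10:L b1@11:R b2@12:L b3@13:R]
Ball 3: thrown@2 h=4 -> first land @6; rethrown@6 h=3 -> second land @9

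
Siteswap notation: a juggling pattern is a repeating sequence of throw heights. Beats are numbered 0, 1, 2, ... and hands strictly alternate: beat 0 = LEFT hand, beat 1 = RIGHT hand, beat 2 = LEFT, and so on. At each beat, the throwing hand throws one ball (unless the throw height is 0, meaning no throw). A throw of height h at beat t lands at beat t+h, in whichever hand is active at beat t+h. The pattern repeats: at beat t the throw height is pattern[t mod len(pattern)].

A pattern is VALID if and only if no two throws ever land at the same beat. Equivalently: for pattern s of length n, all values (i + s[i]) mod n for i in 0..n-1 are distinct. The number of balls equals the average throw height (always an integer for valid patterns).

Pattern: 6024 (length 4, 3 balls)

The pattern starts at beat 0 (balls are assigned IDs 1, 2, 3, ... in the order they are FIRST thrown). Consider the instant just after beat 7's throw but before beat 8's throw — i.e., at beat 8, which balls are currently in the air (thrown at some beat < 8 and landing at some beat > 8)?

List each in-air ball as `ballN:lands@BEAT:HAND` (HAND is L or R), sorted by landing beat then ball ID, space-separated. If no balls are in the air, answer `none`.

Beat 0 (L): throw ball1 h=6 -> lands@6:L; in-air after throw: [b1@6:L]
Beat 2 (L): throw ball2 h=2 -> lands@4:L; in-air after throw: [b2@4:L b1@6:L]
Beat 3 (R): throw ball3 h=4 -> lands@7:R; in-air after throw: [b2@4:L b1@6:L b3@7:R]
Beat 4 (L): throw ball2 h=6 -> lands@10:L; in-air after throw: [b1@6:L b3@7:R b2@10:L]
Beat 6 (L): throw ball1 h=2 -> lands@8:L; in-air after throw: [b3@7:R b1@8:L b2@10:L]
Beat 7 (R): throw ball3 h=4 -> lands@11:R; in-air after throw: [b1@8:L b2@10:L b3@11:R]
Beat 8 (L): throw ball1 h=6 -> lands@14:L; in-air after throw: [b2@10:L b3@11:R b1@14:L]

Answer: ball2:lands@10:L ball3:lands@11:R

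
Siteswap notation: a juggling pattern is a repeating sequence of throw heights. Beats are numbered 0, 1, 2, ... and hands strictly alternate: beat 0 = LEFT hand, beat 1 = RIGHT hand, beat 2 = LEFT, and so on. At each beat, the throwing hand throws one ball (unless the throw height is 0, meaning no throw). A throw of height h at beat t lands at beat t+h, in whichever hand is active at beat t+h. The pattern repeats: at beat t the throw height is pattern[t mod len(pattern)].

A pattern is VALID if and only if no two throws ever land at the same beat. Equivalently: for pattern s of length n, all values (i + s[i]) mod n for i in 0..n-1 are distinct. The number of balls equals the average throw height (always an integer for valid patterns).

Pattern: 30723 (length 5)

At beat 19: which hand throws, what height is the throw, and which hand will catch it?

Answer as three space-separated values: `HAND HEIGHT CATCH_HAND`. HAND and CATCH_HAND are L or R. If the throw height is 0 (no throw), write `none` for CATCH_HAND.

Beat 19: 19 mod 2 = 1, so hand = R
Throw height = pattern[19 mod 5] = pattern[4] = 3
Lands at beat 19+3=22, 22 mod 2 = 0, so catch hand = L

Answer: R 3 L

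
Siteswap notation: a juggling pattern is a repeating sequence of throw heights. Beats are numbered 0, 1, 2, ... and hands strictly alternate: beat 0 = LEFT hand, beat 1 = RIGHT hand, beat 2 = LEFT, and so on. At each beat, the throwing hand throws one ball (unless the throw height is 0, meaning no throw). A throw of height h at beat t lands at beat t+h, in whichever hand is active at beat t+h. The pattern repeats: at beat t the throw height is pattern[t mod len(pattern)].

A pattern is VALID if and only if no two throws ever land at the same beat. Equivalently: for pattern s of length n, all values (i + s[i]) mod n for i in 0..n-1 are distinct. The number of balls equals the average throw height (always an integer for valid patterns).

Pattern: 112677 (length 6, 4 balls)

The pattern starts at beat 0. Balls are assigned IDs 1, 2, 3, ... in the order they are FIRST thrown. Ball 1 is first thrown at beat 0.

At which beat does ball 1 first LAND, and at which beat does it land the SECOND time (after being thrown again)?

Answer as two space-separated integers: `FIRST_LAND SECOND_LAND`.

Beat 0 (L): throw ball1 h=1 -> lands@1:R; in-air after throw: [b1@1:R]
Beat 1 (R): throw ball1 h=1 -> lands@2:L; in-air after throw: [b1@2:L]
Beat 2 (L): throw ball1 h=2 -> lands@4:L; in-air after throw: [b1@4:L]
Ball 1: thrown@0 h=1 -> first land @1; rethrown@1 h=1 -> second land @2

Answer: 1 2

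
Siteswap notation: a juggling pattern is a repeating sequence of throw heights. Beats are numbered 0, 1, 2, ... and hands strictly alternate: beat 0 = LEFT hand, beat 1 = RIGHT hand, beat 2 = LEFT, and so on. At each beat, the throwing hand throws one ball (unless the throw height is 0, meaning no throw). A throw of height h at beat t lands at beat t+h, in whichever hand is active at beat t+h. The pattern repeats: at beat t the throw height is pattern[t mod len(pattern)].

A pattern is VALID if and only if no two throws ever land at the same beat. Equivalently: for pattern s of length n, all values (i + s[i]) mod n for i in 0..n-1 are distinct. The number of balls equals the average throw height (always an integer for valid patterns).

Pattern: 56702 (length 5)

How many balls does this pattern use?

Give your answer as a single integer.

Pattern = [5, 6, 7, 0, 2], length n = 5
  position 0: throw height = 5, running sum = 5
  position 1: throw height = 6, running sum = 11
  position 2: throw height = 7, running sum = 18
  position 3: throw height = 0, running sum = 18
  position 4: throw height = 2, running sum = 20
Total sum = 20; balls = sum / n = 20 / 5 = 4

Answer: 4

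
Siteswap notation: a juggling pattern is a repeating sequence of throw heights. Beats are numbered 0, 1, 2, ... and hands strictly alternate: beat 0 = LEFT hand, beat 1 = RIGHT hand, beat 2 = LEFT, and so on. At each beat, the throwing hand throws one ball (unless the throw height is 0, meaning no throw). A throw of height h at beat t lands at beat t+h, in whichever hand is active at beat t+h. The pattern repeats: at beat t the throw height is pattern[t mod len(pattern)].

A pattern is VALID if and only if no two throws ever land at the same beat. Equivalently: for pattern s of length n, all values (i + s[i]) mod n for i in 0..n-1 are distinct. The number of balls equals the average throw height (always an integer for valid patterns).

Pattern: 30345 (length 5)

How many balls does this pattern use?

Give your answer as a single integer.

Pattern = [3, 0, 3, 4, 5], length n = 5
  position 0: throw height = 3, running sum = 3
  position 1: throw height = 0, running sum = 3
  position 2: throw height = 3, running sum = 6
  position 3: throw height = 4, running sum = 10
  position 4: throw height = 5, running sum = 15
Total sum = 15; balls = sum / n = 15 / 5 = 3

Answer: 3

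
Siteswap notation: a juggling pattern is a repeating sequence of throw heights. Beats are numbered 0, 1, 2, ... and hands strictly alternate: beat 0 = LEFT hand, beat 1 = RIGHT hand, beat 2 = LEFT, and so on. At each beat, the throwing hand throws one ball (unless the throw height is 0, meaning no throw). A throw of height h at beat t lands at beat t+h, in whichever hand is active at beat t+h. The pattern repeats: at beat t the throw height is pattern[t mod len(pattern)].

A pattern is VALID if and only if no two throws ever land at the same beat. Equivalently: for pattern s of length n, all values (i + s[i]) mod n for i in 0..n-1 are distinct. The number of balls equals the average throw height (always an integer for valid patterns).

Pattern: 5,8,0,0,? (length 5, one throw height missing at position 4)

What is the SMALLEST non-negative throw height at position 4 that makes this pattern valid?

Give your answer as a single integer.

i=0: (0 + 5) mod 5 = 0
i=1: (1 + 8) mod 5 = 4
i=2: (2 + 0) mod 5 = 2
i=3: (3 + 0) mod 5 = 3
i=4: s[i]=? (unknown)
Known residues: [0, 2, 3, 4]; need a permutation of 0..4, so missing residue r = 1
Need (4 + s) mod 5 = 1; smallest s = (1 - 4) mod 5 = 2

Answer: 2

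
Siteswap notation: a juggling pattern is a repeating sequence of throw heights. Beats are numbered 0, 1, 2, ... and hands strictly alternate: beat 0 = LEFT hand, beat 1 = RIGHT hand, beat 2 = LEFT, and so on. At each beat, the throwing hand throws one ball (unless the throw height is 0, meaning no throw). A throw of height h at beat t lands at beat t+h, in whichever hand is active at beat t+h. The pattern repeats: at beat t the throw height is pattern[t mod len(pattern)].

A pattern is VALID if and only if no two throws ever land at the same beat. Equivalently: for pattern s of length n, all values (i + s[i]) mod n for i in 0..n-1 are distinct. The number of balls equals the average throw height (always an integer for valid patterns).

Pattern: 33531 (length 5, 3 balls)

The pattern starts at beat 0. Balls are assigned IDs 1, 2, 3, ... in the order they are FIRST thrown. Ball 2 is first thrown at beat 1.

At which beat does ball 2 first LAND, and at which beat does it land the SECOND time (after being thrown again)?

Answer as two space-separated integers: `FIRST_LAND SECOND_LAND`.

Beat 0 (L): throw ball1 h=3 -> lands@3:R; in-air after throw: [b1@3:R]
Beat 1 (R): throw ball2 h=3 -> lands@4:L; in-air after throw: [b1@3:R b2@4:L]
Beat 2 (L): throw ball3 h=5 -> lands@7:R; in-air after throw: [b1@3:R b2@4:L b3@7:R]
Beat 3 (R): throw ball1 h=3 -> lands@6:L; in-air after throw: [b2@4:L b1@6:L b3@7:R]
Beat 4 (L): throw ball2 h=1 -> lands@5:R; in-air after throw: [b2@5:R b1@6:L b3@7:R]
Beat 5 (R): throw ball2 h=3 -> lands@8:L; in-air after throw: [b1@6:L b3@7:R b2@8:L]
Ball 2: thrown@1 h=3 -> first land @4; rethrown@4 h=1 -> second land @5

Answer: 4 5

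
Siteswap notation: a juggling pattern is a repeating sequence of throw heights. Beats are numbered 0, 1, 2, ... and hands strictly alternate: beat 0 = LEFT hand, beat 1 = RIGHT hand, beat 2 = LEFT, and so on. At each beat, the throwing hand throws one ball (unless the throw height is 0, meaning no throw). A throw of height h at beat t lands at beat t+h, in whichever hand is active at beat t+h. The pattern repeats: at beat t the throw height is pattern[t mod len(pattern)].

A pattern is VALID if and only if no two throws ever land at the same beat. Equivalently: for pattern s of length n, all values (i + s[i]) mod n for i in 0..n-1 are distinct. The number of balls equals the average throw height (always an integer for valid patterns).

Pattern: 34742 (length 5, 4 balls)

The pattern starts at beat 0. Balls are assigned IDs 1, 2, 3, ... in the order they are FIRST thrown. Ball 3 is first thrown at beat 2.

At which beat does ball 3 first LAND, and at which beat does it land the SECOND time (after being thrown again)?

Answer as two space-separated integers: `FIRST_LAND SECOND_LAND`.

Answer: 9 11

Derivation:
Beat 0 (L): throw ball1 h=3 -> lands@3:R; in-air after throw: [b1@3:R]
Beat 1 (R): throw ball2 h=4 -> lands@5:R; in-air after throw: [b1@3:R b2@5:R]
Beat 2 (L): throw ball3 h=7 -> lands@9:R; in-air after throw: [b1@3:R b2@5:R b3@9:R]
Beat 3 (R): throw ball1 h=4 -> lands@7:R; in-air after throw: [b2@5:R b1@7:R b3@9:R]
Beat 4 (L): throw ball4 h=2 -> lands@6:L; in-air after throw: [b2@5:R b4@6:L b1@7:R b3@9:R]
Beat 5 (R): throw ball2 h=3 -> lands@8:L; in-air after throw: [b4@6:L b1@7:R b2@8:L b3@9:R]
Beat 6 (L): throw ball4 h=4 -> lands@10:L; in-air after throw: [b1@7:R b2@8:L b3@9:R b4@10:L]
Beat 7 (R): throw ball1 h=7 -> lands@14:L; in-air after throw: [b2@8:L b3@9:R b4@10:L b1@14:L]
Beat 8 (L): throw ball2 h=4 -> lands@12:L; in-air after throw: [b3@9:R b4@10:L b2@12:L b1@14:L]
Beat 9 (R): throw ball3 h=2 -> lands@11:R; in-air after throw: [b4@10:L b3@11:R b2@12:L b1@14:L]
Beat 10 (L): throw ball4 h=3 -> lands@13:R; in-air after throw: [b3@11:R b2@12:L b4@13:R b1@14:L]
Beat 11 (R): throw ball3 h=4 -> lands@15:R; in-air after throw: [b2@12:L b4@13:R b1@14:L b3@15:R]
Ball 3: thrown@2 h=7 -> first land @9; rethrown@9 h=2 -> second land @11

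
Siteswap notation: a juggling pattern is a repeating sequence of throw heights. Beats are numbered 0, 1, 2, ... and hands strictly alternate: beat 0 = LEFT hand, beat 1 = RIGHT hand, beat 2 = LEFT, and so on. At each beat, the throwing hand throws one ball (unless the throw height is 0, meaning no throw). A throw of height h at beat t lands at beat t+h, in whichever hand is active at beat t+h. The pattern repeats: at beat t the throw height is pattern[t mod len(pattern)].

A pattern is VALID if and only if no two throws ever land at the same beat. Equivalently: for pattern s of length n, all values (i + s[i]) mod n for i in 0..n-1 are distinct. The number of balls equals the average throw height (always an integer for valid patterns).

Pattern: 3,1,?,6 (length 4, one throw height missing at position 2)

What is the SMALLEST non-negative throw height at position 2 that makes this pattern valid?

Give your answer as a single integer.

i=0: (0 + 3) mod 4 = 3
i=1: (1 + 1) mod 4 = 2
i=2: s[i]=? (unknown)
i=3: (3 + 6) mod 4 = 1
Known residues: [1, 2, 3]; need a permutation of 0..3, so missing residue r = 0
Need (2 + s) mod 4 = 0; smallest s = (0 - 2) mod 4 = 2

Answer: 2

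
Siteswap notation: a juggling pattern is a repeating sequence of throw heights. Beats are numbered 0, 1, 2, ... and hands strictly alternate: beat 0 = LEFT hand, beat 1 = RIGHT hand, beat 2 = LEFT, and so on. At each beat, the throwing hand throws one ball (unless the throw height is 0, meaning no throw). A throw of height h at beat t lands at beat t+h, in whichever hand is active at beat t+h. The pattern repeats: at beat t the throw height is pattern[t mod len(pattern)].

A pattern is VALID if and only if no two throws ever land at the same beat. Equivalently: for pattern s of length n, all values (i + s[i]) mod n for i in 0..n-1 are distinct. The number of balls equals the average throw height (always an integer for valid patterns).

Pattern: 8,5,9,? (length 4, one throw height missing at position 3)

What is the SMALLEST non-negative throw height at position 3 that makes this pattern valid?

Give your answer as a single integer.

Answer: 2

Derivation:
i=0: (0 + 8) mod 4 = 0
i=1: (1 + 5) mod 4 = 2
i=2: (2 + 9) mod 4 = 3
i=3: s[i]=? (unknown)
Known residues: [0, 2, 3]; need a permutation of 0..3, so missing residue r = 1
Need (3 + s) mod 4 = 1; smallest s = (1 - 3) mod 4 = 2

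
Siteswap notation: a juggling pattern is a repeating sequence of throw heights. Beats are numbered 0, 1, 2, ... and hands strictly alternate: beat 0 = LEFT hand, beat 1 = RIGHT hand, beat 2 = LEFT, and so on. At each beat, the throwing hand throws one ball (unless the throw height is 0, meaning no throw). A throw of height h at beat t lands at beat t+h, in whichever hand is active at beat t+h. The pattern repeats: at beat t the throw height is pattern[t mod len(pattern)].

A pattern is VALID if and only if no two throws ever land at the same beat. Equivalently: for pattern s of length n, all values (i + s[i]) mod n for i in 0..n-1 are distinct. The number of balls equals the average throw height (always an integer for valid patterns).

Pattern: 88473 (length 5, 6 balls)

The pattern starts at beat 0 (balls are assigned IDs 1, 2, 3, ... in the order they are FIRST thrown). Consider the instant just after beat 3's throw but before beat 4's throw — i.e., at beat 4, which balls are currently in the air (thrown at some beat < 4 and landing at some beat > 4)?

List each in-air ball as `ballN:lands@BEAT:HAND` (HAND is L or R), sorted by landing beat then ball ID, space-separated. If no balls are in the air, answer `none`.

Beat 0 (L): throw ball1 h=8 -> lands@8:L; in-air after throw: [b1@8:L]
Beat 1 (R): throw ball2 h=8 -> lands@9:R; in-air after throw: [b1@8:L b2@9:R]
Beat 2 (L): throw ball3 h=4 -> lands@6:L; in-air after throw: [b3@6:L b1@8:L b2@9:R]
Beat 3 (R): throw ball4 h=7 -> lands@10:L; in-air after throw: [b3@6:L b1@8:L b2@9:R b4@10:L]
Beat 4 (L): throw ball5 h=3 -> lands@7:R; in-air after throw: [b3@6:L b5@7:R b1@8:L b2@9:R b4@10:L]

Answer: ball3:lands@6:L ball1:lands@8:L ball2:lands@9:R ball4:lands@10:L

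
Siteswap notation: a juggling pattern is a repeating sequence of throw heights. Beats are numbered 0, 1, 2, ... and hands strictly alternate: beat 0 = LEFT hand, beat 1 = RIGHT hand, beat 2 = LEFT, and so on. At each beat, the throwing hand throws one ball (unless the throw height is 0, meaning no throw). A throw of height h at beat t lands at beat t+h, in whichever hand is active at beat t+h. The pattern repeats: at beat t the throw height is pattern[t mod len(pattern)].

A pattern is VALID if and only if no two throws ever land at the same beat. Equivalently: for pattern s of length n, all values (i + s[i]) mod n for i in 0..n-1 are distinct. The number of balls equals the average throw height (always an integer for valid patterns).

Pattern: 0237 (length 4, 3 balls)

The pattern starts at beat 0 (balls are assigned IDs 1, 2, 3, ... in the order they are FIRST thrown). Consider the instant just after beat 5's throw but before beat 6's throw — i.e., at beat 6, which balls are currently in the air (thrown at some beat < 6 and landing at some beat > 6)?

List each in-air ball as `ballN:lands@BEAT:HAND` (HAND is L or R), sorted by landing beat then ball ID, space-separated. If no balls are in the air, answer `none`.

Answer: ball2:lands@7:R ball1:lands@10:L

Derivation:
Beat 1 (R): throw ball1 h=2 -> lands@3:R; in-air after throw: [b1@3:R]
Beat 2 (L): throw ball2 h=3 -> lands@5:R; in-air after throw: [b1@3:R b2@5:R]
Beat 3 (R): throw ball1 h=7 -> lands@10:L; in-air after throw: [b2@5:R b1@10:L]
Beat 5 (R): throw ball2 h=2 -> lands@7:R; in-air after throw: [b2@7:R b1@10:L]
Beat 6 (L): throw ball3 h=3 -> lands@9:R; in-air after throw: [b2@7:R b3@9:R b1@10:L]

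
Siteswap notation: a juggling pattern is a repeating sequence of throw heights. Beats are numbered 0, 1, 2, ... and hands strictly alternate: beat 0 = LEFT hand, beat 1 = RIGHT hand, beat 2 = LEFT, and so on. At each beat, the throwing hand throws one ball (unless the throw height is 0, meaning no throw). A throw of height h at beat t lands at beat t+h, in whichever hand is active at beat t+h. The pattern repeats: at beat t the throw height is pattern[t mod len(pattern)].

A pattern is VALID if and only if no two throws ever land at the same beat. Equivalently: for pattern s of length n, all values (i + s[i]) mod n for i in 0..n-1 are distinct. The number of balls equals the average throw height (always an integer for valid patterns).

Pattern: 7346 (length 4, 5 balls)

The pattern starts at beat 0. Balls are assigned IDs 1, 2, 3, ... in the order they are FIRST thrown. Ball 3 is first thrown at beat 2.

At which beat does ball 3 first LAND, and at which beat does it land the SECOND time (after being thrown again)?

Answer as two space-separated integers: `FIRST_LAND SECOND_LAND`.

Beat 0 (L): throw ball1 h=7 -> lands@7:R; in-air after throw: [b1@7:R]
Beat 1 (R): throw ball2 h=3 -> lands@4:L; in-air after throw: [b2@4:L b1@7:R]
Beat 2 (L): throw ball3 h=4 -> lands@6:L; in-air after throw: [b2@4:L b3@6:L b1@7:R]
Beat 3 (R): throw ball4 h=6 -> lands@9:R; in-air after throw: [b2@4:L b3@6:L b1@7:R b4@9:R]
Beat 4 (L): throw ball2 h=7 -> lands@11:R; in-air after throw: [b3@6:L b1@7:R b4@9:R b2@11:R]
Beat 5 (R): throw ball5 h=3 -> lands@8:L; in-air after throw: [b3@6:L b1@7:R b5@8:L b4@9:R b2@11:R]
Beat 6 (L): throw ball3 h=4 -> lands@10:L; in-air after throw: [b1@7:R b5@8:L b4@9:R b3@10:L b2@11:R]
Beat 7 (R): throw ball1 h=6 -> lands@13:R; in-air after throw: [b5@8:L b4@9:R b3@10:L b2@11:R b1@13:R]
Beat 8 (L): throw ball5 h=7 -> lands@15:R; in-air after throw: [b4@9:R b3@10:L b2@11:R b1@13:R b5@15:R]
Beat 9 (R): throw ball4 h=3 -> lands@12:L; in-air after throw: [b3@10:L b2@11:R b4@12:L b1@13:R b5@15:R]
Beat 10 (L): throw ball3 h=4 -> lands@14:L; in-air after throw: [b2@11:R b4@12:L b1@13:R b3@14:L b5@15:R]
Ball 3: thrown@2 h=4 -> first land @6; rethrown@6 h=4 -> second land @10

Answer: 6 10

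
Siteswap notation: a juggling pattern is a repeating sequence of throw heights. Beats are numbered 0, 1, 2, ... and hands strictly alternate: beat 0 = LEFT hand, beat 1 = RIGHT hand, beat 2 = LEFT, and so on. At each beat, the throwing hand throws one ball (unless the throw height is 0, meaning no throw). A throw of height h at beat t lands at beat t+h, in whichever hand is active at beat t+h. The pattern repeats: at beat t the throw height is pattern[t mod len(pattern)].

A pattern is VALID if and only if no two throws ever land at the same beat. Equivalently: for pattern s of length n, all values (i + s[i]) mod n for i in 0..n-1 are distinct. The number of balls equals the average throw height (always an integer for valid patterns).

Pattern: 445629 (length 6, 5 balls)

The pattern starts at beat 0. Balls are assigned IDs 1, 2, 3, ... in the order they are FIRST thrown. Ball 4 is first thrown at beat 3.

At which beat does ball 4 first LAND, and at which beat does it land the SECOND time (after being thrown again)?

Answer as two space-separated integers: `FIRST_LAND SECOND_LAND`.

Answer: 9 15

Derivation:
Beat 0 (L): throw ball1 h=4 -> lands@4:L; in-air after throw: [b1@4:L]
Beat 1 (R): throw ball2 h=4 -> lands@5:R; in-air after throw: [b1@4:L b2@5:R]
Beat 2 (L): throw ball3 h=5 -> lands@7:R; in-air after throw: [b1@4:L b2@5:R b3@7:R]
Beat 3 (R): throw ball4 h=6 -> lands@9:R; in-air after throw: [b1@4:L b2@5:R b3@7:R b4@9:R]
Beat 4 (L): throw ball1 h=2 -> lands@6:L; in-air after throw: [b2@5:R b1@6:L b3@7:R b4@9:R]
Beat 5 (R): throw ball2 h=9 -> lands@14:L; in-air after throw: [b1@6:L b3@7:R b4@9:R b2@14:L]
Beat 6 (L): throw ball1 h=4 -> lands@10:L; in-air after throw: [b3@7:R b4@9:R b1@10:L b2@14:L]
Beat 7 (R): throw ball3 h=4 -> lands@11:R; in-air after throw: [b4@9:R b1@10:L b3@11:R b2@14:L]
Beat 8 (L): throw ball5 h=5 -> lands@13:R; in-air after throw: [b4@9:R b1@10:L b3@11:R b5@13:R b2@14:L]
Beat 9 (R): throw ball4 h=6 -> lands@15:R; in-air after throw: [b1@10:L b3@11:R b5@13:R b2@14:L b4@15:R]
Beat 10 (L): throw ball1 h=2 -> lands@12:L; in-air after throw: [b3@11:R b1@12:L b5@13:R b2@14:L b4@15:R]
Beat 11 (R): throw ball3 h=9 -> lands@20:L; in-air after throw: [b1@12:L b5@13:R b2@14:L b4@15:R b3@20:L]
Beat 12 (L): throw ball1 h=4 -> lands@16:L; in-air after throw: [b5@13:R b2@14:L b4@15:R b1@16:L b3@20:L]
Beat 13 (R): throw ball5 h=4 -> lands@17:R; in-air after throw: [b2@14:L b4@15:R b1@16:L b5@17:R b3@20:L]
Beat 14 (L): throw ball2 h=5 -> lands@19:R; in-air after throw: [b4@15:R b1@16:L b5@17:R b2@19:R b3@20:L]
Beat 15 (R): throw ball4 h=6 -> lands@21:R; in-air after throw: [b1@16:L b5@17:R b2@19:R b3@20:L b4@21:R]
Ball 4: thrown@3 h=6 -> first land @9; rethrown@9 h=6 -> second land @15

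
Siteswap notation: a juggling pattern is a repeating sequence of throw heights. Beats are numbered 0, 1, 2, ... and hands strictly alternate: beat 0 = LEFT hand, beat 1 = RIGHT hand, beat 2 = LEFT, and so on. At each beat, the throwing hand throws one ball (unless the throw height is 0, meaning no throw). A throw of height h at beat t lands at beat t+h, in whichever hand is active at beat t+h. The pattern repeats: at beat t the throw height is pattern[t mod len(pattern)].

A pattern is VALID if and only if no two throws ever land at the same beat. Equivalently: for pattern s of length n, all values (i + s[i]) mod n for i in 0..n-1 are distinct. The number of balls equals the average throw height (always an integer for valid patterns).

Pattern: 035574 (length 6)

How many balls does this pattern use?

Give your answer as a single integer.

Pattern = [0, 3, 5, 5, 7, 4], length n = 6
  position 0: throw height = 0, running sum = 0
  position 1: throw height = 3, running sum = 3
  position 2: throw height = 5, running sum = 8
  position 3: throw height = 5, running sum = 13
  position 4: throw height = 7, running sum = 20
  position 5: throw height = 4, running sum = 24
Total sum = 24; balls = sum / n = 24 / 6 = 4

Answer: 4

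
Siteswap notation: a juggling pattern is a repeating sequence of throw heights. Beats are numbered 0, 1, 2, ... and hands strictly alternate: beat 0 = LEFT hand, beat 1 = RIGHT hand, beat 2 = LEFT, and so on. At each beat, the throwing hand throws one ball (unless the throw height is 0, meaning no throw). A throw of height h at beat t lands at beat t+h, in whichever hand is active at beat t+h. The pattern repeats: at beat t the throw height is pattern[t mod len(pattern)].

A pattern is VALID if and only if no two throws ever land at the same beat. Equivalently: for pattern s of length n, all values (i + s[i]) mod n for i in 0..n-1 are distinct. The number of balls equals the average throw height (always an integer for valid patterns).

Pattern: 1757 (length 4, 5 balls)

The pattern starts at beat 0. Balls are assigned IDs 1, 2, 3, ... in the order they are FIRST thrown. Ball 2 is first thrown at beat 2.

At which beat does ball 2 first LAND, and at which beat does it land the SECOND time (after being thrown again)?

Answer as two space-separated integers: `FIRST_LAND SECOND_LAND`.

Answer: 7 14

Derivation:
Beat 0 (L): throw ball1 h=1 -> lands@1:R; in-air after throw: [b1@1:R]
Beat 1 (R): throw ball1 h=7 -> lands@8:L; in-air after throw: [b1@8:L]
Beat 2 (L): throw ball2 h=5 -> lands@7:R; in-air after throw: [b2@7:R b1@8:L]
Beat 3 (R): throw ball3 h=7 -> lands@10:L; in-air after throw: [b2@7:R b1@8:L b3@10:L]
Beat 4 (L): throw ball4 h=1 -> lands@5:R; in-air after throw: [b4@5:R b2@7:R b1@8:L b3@10:L]
Beat 5 (R): throw ball4 h=7 -> lands@12:L; in-air after throw: [b2@7:R b1@8:L b3@10:L b4@12:L]
Beat 6 (L): throw ball5 h=5 -> lands@11:R; in-air after throw: [b2@7:R b1@8:L b3@10:L b5@11:R b4@12:L]
Beat 7 (R): throw ball2 h=7 -> lands@14:L; in-air after throw: [b1@8:L b3@10:L b5@11:R b4@12:L b2@14:L]
Beat 8 (L): throw ball1 h=1 -> lands@9:R; in-air after throw: [b1@9:R b3@10:L b5@11:R b4@12:L b2@14:L]
Beat 9 (R): throw ball1 h=7 -> lands@16:L; in-air after throw: [b3@10:L b5@11:R b4@12:L b2@14:L b1@16:L]
Beat 10 (L): throw ball3 h=5 -> lands@15:R; in-air after throw: [b5@11:R b4@12:L b2@14:L b3@15:R b1@16:L]
Beat 11 (R): throw ball5 h=7 -> lands@18:L; in-air after throw: [b4@12:L b2@14:L b3@15:R b1@16:L b5@18:L]
Beat 12 (L): throw ball4 h=1 -> lands@13:R; in-air after throw: [b4@13:R b2@14:L b3@15:R b1@16:L b5@18:L]
Beat 13 (R): throw ball4 h=7 -> lands@20:L; in-air after throw: [b2@14:L b3@15:R b1@16:L b5@18:L b4@20:L]
Beat 14 (L): throw ball2 h=5 -> lands@19:R; in-air after throw: [b3@15:R b1@16:L b5@18:L b2@19:R b4@20:L]
Ball 2: thrown@2 h=5 -> first land @7; rethrown@7 h=7 -> second land @14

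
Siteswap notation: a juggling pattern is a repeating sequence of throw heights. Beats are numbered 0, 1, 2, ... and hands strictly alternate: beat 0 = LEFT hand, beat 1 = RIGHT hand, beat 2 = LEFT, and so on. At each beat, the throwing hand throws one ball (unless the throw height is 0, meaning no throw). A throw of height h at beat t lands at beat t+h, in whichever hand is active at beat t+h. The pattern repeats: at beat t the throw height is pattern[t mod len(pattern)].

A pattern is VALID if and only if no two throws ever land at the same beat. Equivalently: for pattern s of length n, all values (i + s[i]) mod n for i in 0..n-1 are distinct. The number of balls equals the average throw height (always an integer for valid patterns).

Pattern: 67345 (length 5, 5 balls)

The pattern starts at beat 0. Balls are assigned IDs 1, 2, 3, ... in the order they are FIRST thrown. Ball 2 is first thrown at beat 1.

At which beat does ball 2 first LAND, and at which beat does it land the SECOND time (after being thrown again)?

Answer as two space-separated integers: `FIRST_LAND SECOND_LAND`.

Beat 0 (L): throw ball1 h=6 -> lands@6:L; in-air after throw: [b1@6:L]
Beat 1 (R): throw ball2 h=7 -> lands@8:L; in-air after throw: [b1@6:L b2@8:L]
Beat 2 (L): throw ball3 h=3 -> lands@5:R; in-air after throw: [b3@5:R b1@6:L b2@8:L]
Beat 3 (R): throw ball4 h=4 -> lands@7:R; in-air after throw: [b3@5:R b1@6:L b4@7:R b2@8:L]
Beat 4 (L): throw ball5 h=5 -> lands@9:R; in-air after throw: [b3@5:R b1@6:L b4@7:R b2@8:L b5@9:R]
Beat 5 (R): throw ball3 h=6 -> lands@11:R; in-air after throw: [b1@6:L b4@7:R b2@8:L b5@9:R b3@11:R]
Beat 6 (L): throw ball1 h=7 -> lands@13:R; in-air after throw: [b4@7:R b2@8:L b5@9:R b3@11:R b1@13:R]
Beat 7 (R): throw ball4 h=3 -> lands@10:L; in-air after throw: [b2@8:L b5@9:R b4@10:L b3@11:R b1@13:R]
Beat 8 (L): throw ball2 h=4 -> lands@12:L; in-air after throw: [b5@9:R b4@10:L b3@11:R b2@12:L b1@13:R]
Beat 9 (R): throw ball5 h=5 -> lands@14:L; in-air after throw: [b4@10:L b3@11:R b2@12:L b1@13:R b5@14:L]
Beat 10 (L): throw ball4 h=6 -> lands@16:L; in-air after throw: [b3@11:R b2@12:L b1@13:R b5@14:L b4@16:L]
Beat 11 (R): throw ball3 h=7 -> lands@18:L; in-air after throw: [b2@12:L b1@13:R b5@14:L b4@16:L b3@18:L]
Beat 12 (L): throw ball2 h=3 -> lands@15:R; in-air after throw: [b1@13:R b5@14:L b2@15:R b4@16:L b3@18:L]
Ball 2: thrown@1 h=7 -> first land @8; rethrown@8 h=4 -> second land @12

Answer: 8 12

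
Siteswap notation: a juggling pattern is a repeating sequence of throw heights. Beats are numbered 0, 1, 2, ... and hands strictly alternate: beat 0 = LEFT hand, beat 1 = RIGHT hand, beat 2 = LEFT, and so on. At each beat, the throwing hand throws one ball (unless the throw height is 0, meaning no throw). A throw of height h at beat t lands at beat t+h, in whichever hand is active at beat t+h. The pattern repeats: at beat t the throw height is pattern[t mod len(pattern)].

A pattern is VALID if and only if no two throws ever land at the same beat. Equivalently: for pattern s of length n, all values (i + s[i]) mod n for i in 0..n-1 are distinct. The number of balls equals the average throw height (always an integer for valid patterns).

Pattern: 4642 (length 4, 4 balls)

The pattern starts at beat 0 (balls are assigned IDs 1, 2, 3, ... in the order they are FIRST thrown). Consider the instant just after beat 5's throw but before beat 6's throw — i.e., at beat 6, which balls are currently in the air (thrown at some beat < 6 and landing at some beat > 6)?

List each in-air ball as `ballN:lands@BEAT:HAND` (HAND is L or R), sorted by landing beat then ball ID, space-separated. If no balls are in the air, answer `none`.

Beat 0 (L): throw ball1 h=4 -> lands@4:L; in-air after throw: [b1@4:L]
Beat 1 (R): throw ball2 h=6 -> lands@7:R; in-air after throw: [b1@4:L b2@7:R]
Beat 2 (L): throw ball3 h=4 -> lands@6:L; in-air after throw: [b1@4:L b3@6:L b2@7:R]
Beat 3 (R): throw ball4 h=2 -> lands@5:R; in-air after throw: [b1@4:L b4@5:R b3@6:L b2@7:R]
Beat 4 (L): throw ball1 h=4 -> lands@8:L; in-air after throw: [b4@5:R b3@6:L b2@7:R b1@8:L]
Beat 5 (R): throw ball4 h=6 -> lands@11:R; in-air after throw: [b3@6:L b2@7:R b1@8:L b4@11:R]
Beat 6 (L): throw ball3 h=4 -> lands@10:L; in-air after throw: [b2@7:R b1@8:L b3@10:L b4@11:R]

Answer: ball2:lands@7:R ball1:lands@8:L ball4:lands@11:R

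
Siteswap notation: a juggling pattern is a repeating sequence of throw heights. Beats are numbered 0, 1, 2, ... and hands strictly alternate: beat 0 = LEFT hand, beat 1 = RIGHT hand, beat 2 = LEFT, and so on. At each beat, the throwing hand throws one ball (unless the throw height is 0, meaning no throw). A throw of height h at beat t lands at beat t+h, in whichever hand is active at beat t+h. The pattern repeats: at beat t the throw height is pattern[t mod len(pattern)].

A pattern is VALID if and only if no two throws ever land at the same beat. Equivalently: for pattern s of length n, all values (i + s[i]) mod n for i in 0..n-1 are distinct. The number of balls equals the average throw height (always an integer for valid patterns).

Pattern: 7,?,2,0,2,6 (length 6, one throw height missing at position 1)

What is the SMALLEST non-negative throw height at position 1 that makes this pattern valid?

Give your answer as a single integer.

Answer: 1

Derivation:
i=0: (0 + 7) mod 6 = 1
i=1: s[i]=? (unknown)
i=2: (2 + 2) mod 6 = 4
i=3: (3 + 0) mod 6 = 3
i=4: (4 + 2) mod 6 = 0
i=5: (5 + 6) mod 6 = 5
Known residues: [0, 1, 3, 4, 5]; need a permutation of 0..5, so missing residue r = 2
Need (1 + s) mod 6 = 2; smallest s = (2 - 1) mod 6 = 1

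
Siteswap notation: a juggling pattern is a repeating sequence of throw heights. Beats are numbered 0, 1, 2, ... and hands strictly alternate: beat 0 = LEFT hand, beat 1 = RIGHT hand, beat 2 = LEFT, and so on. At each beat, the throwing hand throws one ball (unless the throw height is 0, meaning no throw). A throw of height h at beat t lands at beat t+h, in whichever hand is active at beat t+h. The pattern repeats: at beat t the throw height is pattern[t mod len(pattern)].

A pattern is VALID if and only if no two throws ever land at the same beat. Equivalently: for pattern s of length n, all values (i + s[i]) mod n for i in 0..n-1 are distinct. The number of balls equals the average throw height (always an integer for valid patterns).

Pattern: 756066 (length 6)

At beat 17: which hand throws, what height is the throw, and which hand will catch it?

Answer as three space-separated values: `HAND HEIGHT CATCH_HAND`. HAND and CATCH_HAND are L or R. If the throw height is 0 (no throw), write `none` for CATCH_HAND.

Answer: R 6 R

Derivation:
Beat 17: 17 mod 2 = 1, so hand = R
Throw height = pattern[17 mod 6] = pattern[5] = 6
Lands at beat 17+6=23, 23 mod 2 = 1, so catch hand = R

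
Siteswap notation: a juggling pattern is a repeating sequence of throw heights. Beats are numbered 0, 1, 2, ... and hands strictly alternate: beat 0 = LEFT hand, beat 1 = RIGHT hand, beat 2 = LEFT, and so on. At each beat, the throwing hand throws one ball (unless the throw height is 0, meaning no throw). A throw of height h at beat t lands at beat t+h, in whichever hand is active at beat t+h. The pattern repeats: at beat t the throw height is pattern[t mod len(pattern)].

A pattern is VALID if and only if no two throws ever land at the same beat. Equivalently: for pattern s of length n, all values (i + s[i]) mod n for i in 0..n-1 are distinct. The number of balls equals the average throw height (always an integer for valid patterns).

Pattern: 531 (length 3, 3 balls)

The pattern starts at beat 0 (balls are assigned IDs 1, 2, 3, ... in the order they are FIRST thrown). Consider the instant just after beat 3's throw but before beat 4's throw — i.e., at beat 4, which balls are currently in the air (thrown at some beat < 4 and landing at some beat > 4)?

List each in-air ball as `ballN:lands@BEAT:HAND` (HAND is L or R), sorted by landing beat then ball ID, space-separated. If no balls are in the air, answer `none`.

Beat 0 (L): throw ball1 h=5 -> lands@5:R; in-air after throw: [b1@5:R]
Beat 1 (R): throw ball2 h=3 -> lands@4:L; in-air after throw: [b2@4:L b1@5:R]
Beat 2 (L): throw ball3 h=1 -> lands@3:R; in-air after throw: [b3@3:R b2@4:L b1@5:R]
Beat 3 (R): throw ball3 h=5 -> lands@8:L; in-air after throw: [b2@4:L b1@5:R b3@8:L]
Beat 4 (L): throw ball2 h=3 -> lands@7:R; in-air after throw: [b1@5:R b2@7:R b3@8:L]

Answer: ball1:lands@5:R ball3:lands@8:L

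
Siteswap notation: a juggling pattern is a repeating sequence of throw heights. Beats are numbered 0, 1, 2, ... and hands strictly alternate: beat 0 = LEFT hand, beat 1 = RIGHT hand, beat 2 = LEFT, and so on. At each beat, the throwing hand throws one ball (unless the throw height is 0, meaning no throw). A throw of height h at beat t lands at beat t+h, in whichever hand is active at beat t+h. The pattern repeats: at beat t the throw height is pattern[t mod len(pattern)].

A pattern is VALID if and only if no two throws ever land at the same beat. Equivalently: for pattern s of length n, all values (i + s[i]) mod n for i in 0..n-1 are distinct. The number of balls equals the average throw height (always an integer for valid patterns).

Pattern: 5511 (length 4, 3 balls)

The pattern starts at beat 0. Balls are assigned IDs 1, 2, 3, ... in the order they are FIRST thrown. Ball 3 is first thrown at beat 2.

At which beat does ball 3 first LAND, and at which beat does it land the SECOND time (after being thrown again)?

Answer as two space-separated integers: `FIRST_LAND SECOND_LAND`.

Answer: 3 4

Derivation:
Beat 0 (L): throw ball1 h=5 -> lands@5:R; in-air after throw: [b1@5:R]
Beat 1 (R): throw ball2 h=5 -> lands@6:L; in-air after throw: [b1@5:R b2@6:L]
Beat 2 (L): throw ball3 h=1 -> lands@3:R; in-air after throw: [b3@3:R b1@5:R b2@6:L]
Beat 3 (R): throw ball3 h=1 -> lands@4:L; in-air after throw: [b3@4:L b1@5:R b2@6:L]
Beat 4 (L): throw ball3 h=5 -> lands@9:R; in-air after throw: [b1@5:R b2@6:L b3@9:R]
Ball 3: thrown@2 h=1 -> first land @3; rethrown@3 h=1 -> second land @4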